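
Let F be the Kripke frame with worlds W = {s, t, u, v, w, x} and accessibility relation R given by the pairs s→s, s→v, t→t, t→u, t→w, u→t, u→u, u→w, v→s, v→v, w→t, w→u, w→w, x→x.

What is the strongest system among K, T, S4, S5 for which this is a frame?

Reflexive (axiom T): yes — every world is R-related to itself.
Transitive (axiom 4): yes — every two-step R-path is closed by a direct edge.
Euclidean (axiom 5): yes — any two successors of a common world are R-related.
So F validates K, T, S4, S5. The strongest is S5.

S5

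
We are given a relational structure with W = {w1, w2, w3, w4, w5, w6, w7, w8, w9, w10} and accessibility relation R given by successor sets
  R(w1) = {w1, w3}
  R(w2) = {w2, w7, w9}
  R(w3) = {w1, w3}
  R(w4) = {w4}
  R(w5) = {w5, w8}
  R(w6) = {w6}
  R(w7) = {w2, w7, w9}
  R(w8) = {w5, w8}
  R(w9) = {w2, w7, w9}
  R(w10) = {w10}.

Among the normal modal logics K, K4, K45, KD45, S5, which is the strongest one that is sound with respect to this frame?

S5

Transitive (axiom 4): yes — every two-step R-path is closed by a direct edge.
Euclidean (axiom 5): yes — any two successors of a common world are R-related.
Serial (axiom D): yes — every world has a successor (e.g. w1 R w1).
Reflexive (axiom T): yes — every world is R-related to itself.
So F validates K, K4, K45, KD45, S5. The strongest is S5.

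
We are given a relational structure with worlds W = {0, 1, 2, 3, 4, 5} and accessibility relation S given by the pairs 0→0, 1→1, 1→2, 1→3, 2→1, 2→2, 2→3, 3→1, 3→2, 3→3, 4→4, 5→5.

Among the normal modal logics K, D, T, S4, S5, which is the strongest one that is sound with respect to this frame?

S5

Serial (axiom D): yes — every world has a successor (e.g. 0 S 0).
Reflexive (axiom T): yes — every world is S-related to itself.
Transitive (axiom 4): yes — every two-step S-path is closed by a direct edge.
Euclidean (axiom 5): yes — any two successors of a common world are S-related.
So F validates K, D, T, S4, S5. The strongest is S5.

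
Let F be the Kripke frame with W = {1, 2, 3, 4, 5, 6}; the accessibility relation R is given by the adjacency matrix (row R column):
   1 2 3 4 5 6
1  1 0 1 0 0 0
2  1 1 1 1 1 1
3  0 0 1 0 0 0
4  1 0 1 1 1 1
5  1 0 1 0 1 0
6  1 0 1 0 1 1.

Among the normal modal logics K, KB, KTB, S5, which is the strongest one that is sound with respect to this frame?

Symmetric (axiom B): no — 1 R 3 but not 3 R 1.
Reflexive (axiom T): yes — every world is R-related to itself.
Euclidean (axiom 5): no — 2 R 1 and 2 R 4, but not 1 R 4.
So F validates K; KB would additionally require R to be symmetric. The strongest is K.

K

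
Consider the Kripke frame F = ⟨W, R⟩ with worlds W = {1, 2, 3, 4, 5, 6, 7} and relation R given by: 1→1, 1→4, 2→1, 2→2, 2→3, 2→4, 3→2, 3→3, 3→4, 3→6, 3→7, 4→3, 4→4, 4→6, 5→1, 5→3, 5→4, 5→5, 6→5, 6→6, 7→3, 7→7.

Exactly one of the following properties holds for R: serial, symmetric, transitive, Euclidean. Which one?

Serial: yes — every world has a successor (e.g. 1 R 1).
Symmetric: no — 1 R 4 but not 4 R 1.
Transitive: no — 1 R 4 and 4 R 3, but not 1 R 3.
Euclidean: no — 2 R 1 and 2 R 3, but not 1 R 3.
Only serial holds.

serial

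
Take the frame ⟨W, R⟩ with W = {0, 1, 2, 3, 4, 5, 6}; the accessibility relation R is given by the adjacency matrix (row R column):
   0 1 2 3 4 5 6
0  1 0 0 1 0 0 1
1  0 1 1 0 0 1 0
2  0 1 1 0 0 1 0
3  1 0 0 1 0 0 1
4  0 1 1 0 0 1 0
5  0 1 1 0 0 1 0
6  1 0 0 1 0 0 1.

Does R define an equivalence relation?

Reflexive: no — 4 is not related to itself.
Symmetric: no — 4 R 1 but not 1 R 4.
Transitive: yes — every two-step R-path is closed by a direct edge.
So R is not an equivalence relation.

No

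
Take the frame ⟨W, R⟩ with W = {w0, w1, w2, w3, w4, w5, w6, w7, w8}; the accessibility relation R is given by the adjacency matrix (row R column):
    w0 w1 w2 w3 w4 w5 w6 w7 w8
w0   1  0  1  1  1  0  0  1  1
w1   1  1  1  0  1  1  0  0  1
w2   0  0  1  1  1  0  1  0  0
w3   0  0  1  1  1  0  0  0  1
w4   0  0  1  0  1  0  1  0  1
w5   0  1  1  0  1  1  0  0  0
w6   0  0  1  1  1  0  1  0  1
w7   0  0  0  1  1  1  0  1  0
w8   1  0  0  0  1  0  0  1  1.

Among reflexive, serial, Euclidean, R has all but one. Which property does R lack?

Reflexive: yes — every world is R-related to itself.
Serial: yes — every world has a successor (e.g. w0 R w0).
Euclidean: no — w0 R w2 and w0 R w7, but not w2 R w7.
Only Euclidean fails.

Euclidean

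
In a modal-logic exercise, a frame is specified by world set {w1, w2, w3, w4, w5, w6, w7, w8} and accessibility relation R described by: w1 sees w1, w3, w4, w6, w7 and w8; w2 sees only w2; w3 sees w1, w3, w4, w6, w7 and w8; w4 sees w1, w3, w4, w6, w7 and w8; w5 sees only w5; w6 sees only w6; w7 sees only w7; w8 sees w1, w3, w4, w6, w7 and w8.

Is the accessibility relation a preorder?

Yes

Reflexive: yes — every world is R-related to itself.
Transitive: yes — every two-step R-path is closed by a direct edge.
So R is a preorder.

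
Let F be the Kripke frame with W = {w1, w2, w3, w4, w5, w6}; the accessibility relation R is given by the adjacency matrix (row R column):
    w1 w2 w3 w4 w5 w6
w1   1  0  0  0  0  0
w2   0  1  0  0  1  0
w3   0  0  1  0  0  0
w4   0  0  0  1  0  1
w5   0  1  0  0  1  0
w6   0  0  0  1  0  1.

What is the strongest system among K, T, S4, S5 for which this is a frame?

Reflexive (axiom T): yes — every world is R-related to itself.
Transitive (axiom 4): yes — every two-step R-path is closed by a direct edge.
Euclidean (axiom 5): yes — any two successors of a common world are R-related.
So F validates K, T, S4, S5. The strongest is S5.

S5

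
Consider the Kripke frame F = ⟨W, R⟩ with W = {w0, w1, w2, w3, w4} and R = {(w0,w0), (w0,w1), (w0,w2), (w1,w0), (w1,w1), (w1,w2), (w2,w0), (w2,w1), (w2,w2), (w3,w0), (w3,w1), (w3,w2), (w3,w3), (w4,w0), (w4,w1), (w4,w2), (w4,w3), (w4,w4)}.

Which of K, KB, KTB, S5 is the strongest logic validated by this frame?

K

Symmetric (axiom B): no — w3 R w0 but not w0 R w3.
Reflexive (axiom T): yes — every world is R-related to itself.
Euclidean (axiom 5): no — w4 R w0 and w4 R w3, but not w0 R w3.
So F validates K; KB would additionally require R to be symmetric. The strongest is K.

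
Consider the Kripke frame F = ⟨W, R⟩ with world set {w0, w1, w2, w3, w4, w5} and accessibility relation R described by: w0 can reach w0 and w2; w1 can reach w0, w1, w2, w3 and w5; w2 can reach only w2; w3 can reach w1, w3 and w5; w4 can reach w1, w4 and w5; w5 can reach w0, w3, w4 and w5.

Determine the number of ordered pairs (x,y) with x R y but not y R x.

6

Enumerating: (w0,w2), (w1,w0), (w1,w2), (w1,w5), (w4,w1), (w5,w0).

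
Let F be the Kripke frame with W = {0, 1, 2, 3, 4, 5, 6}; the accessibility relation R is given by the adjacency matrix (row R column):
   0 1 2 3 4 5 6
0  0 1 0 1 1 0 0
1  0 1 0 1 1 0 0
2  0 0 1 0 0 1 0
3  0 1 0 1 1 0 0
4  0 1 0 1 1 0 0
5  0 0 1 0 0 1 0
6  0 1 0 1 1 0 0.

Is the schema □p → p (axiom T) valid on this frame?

No

By correspondence theory, T is valid on a frame iff R is reflexive.
Reflexive: no — 0 is not related to itself.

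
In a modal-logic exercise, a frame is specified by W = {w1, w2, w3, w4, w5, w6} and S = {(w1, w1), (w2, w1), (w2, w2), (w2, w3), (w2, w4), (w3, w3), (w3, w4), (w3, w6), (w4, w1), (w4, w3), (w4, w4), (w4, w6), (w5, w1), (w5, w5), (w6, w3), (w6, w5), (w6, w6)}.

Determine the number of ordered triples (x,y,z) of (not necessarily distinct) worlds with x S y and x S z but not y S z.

17

Enumerating: (w2,w1,w2), (w2,w1,w3), (w2,w1,w4), (w2,w3,w1), (w2,w3,w2), (w2,w4,w2), (w3,w6,w4), (w4,w1,w3), (w4,w1,w4), (w4,w1,w6), (w4,w3,w1), (w4,w6,w1), (w4,w6,w4), (w5,w1,w5), (w6,w3,w5), (w6,w5,w3), (w6,w5,w6).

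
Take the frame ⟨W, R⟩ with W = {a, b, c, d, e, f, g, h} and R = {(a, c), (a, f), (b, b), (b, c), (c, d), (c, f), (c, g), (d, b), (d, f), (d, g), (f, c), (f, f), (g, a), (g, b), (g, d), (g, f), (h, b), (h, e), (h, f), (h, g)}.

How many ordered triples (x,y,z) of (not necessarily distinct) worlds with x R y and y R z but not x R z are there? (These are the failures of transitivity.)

23

Enumerating: (a,c,d), (a,c,g), (b,c,d), (b,c,f), (b,c,g), (c,d,b), (c,f,c), (c,g,a), (c,g,b), (d,b,c), (d,f,c), (d,g,a), … and 11 more.
Total: 23.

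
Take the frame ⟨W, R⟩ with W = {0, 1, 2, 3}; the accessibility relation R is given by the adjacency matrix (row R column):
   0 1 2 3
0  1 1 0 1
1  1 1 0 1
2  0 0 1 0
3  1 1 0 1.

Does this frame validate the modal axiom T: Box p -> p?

Yes

By correspondence theory, T is valid on a frame iff R is reflexive.
Reflexive: yes — every world is R-related to itself.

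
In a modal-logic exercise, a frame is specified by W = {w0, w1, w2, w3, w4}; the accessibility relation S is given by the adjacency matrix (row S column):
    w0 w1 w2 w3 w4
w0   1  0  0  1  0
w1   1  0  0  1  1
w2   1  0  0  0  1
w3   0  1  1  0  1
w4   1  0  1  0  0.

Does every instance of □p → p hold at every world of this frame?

Axiom T corresponds to the accessibility relation being reflexive.
Reflexive: no — w1 is not related to itself.

No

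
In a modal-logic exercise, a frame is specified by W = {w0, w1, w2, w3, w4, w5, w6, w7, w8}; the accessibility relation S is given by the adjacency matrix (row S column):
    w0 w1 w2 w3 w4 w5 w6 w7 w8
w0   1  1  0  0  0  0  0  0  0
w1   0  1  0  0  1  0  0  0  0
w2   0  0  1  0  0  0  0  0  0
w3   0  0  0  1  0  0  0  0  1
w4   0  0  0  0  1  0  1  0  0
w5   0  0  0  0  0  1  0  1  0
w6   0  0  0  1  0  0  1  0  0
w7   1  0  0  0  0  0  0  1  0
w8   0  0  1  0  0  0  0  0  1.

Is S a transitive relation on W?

Transitive: no — w0 S w1 and w1 S w4, but not w0 S w4.

No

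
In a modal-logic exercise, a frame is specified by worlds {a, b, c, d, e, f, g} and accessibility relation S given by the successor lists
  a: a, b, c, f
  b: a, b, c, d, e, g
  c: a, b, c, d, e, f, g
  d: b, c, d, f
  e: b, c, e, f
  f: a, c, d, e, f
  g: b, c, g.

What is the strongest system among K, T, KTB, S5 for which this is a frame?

KTB

Reflexive (axiom T): yes — every world is S-related to itself.
Symmetric (axiom B): yes — every pair in S has its reverse in S.
Euclidean (axiom 5): no — a S b and a S f, but not b S f.
So F validates K, T, KTB; S5 would additionally require S to be Euclidean. The strongest is KTB.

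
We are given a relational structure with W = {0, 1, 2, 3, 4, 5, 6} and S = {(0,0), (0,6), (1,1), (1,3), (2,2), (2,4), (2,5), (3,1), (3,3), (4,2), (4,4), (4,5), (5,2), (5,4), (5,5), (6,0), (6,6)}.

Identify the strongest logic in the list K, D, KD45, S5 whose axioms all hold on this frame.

S5

Serial (axiom D): yes — every world has a successor (e.g. 0 S 0).
Euclidean (axiom 5): yes — any two successors of a common world are S-related.
Transitive (axiom 4): yes — every two-step S-path is closed by a direct edge.
Reflexive (axiom T): yes — every world is S-related to itself.
So F validates K, D, KD45, S5. The strongest is S5.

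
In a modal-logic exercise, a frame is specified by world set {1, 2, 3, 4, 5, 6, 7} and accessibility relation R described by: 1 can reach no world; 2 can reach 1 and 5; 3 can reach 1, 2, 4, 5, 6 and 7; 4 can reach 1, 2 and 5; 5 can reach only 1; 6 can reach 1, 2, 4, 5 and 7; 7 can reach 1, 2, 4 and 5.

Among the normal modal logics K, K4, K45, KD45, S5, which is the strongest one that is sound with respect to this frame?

K4

Transitive (axiom 4): yes — every two-step R-path is closed by a direct edge.
Euclidean (axiom 5): no — 2 R 1 and 2 R 5, but not 1 R 5.
Serial (axiom D): no — 1 has no R-successor.
Reflexive (axiom T): no — 1 is not related to itself.
So F validates K, K4; K45 would additionally require R to be Euclidean. The strongest is K4.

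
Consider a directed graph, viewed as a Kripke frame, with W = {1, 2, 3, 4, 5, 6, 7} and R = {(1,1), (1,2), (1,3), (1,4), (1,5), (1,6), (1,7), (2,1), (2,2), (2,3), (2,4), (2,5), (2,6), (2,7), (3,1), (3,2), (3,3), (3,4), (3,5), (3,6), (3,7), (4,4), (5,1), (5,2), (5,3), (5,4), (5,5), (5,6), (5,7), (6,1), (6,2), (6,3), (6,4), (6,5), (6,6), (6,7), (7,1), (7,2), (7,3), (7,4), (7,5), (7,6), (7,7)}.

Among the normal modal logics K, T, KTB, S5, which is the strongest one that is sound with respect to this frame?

T

Reflexive (axiom T): yes — every world is R-related to itself.
Symmetric (axiom B): no — 1 R 4 but not 4 R 1.
Euclidean (axiom 5): no — 1 R 4 and 1 R 2, but not 4 R 2.
So F validates K, T; KTB would additionally require R to be symmetric. The strongest is T.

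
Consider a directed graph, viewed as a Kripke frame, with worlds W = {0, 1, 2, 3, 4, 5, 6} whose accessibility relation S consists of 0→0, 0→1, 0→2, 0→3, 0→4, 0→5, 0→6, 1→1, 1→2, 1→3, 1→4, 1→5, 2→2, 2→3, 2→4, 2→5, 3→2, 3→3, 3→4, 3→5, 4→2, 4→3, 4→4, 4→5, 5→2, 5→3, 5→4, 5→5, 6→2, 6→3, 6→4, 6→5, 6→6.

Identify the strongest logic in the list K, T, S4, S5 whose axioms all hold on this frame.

S4

Reflexive (axiom T): yes — every world is S-related to itself.
Transitive (axiom 4): yes — every two-step S-path is closed by a direct edge.
Euclidean (axiom 5): no — 0 S 1 and 0 S 6, but not 1 S 6.
So F validates K, T, S4; S5 would additionally require S to be Euclidean. The strongest is S4.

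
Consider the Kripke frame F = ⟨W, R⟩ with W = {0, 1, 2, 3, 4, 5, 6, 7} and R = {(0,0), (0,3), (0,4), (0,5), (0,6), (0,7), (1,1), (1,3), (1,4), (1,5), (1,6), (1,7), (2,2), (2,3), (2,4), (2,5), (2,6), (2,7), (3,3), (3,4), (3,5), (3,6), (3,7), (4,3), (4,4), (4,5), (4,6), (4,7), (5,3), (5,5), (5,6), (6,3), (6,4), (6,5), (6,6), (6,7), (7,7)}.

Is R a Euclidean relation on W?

Euclidean: no — 0 R 5 and 0 R 4, but not 5 R 4.

No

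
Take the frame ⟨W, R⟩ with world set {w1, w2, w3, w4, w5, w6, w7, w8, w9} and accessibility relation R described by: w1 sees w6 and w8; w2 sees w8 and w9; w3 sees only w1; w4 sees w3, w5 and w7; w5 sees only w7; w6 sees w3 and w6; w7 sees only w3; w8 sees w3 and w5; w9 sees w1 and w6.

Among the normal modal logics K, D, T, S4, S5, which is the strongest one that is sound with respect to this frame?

Serial (axiom D): yes — every world has a successor (e.g. w1 R w6).
Reflexive (axiom T): no — w1 is not related to itself.
Transitive (axiom 4): no — w1 R w6 and w6 R w3, but not w1 R w3.
Euclidean (axiom 5): no — w1 R w6 and w1 R w8, but not w6 R w8.
So F validates K, D; T would additionally require R to be reflexive. The strongest is D.

D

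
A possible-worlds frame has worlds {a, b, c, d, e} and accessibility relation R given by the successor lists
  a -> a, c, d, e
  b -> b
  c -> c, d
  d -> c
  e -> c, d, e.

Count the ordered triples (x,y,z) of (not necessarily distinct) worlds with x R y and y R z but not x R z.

Enumerating: (d,c,d).

1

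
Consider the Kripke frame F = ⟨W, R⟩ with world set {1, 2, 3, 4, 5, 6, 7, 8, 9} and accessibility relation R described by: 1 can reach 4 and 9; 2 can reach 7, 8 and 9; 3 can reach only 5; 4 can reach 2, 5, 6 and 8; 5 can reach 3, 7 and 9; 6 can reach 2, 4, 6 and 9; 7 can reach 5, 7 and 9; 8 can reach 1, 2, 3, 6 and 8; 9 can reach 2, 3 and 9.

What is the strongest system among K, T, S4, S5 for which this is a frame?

K

Reflexive (axiom T): no — 1 is not related to itself.
Transitive (axiom 4): no — 1 R 4 and 4 R 2, but not 1 R 2.
Euclidean (axiom 5): no — 1 R 4 and 1 R 9, but not 4 R 9.
So F validates K; T would additionally require R to be reflexive. The strongest is K.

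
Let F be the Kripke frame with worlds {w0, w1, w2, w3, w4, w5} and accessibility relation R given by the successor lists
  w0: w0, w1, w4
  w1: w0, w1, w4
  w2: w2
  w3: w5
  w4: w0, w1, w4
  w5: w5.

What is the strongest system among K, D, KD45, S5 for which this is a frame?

Serial (axiom D): yes — every world has a successor (e.g. w0 R w0).
Euclidean (axiom 5): yes — any two successors of a common world are R-related.
Transitive (axiom 4): yes — every two-step R-path is closed by a direct edge.
Reflexive (axiom T): no — w3 is not related to itself.
So F validates K, D, KD45; S5 would additionally require R to be reflexive. The strongest is KD45.

KD45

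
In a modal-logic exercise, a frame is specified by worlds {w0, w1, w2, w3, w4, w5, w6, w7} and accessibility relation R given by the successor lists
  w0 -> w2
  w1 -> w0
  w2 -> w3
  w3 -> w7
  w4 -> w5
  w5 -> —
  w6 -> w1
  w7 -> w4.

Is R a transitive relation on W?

Transitive: no — w0 R w2 and w2 R w3, but not w0 R w3.

No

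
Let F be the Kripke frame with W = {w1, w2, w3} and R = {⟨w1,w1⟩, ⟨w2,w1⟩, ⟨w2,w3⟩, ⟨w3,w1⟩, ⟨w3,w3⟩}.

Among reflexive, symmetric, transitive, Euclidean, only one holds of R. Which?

transitive

Reflexive: no — w2 is not related to itself.
Symmetric: no — w2 R w1 but not w1 R w2.
Transitive: yes — every two-step R-path is closed by a direct edge.
Euclidean: no — w2 R w1 and w2 R w3, but not w1 R w3.
Only transitive holds.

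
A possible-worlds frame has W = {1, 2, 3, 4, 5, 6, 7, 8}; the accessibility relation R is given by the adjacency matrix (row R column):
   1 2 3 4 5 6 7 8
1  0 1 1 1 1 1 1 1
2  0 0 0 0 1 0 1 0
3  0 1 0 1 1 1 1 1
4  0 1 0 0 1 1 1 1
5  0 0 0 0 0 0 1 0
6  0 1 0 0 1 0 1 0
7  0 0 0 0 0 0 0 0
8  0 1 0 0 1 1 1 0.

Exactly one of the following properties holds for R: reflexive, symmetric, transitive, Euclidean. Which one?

Reflexive: no — 1 is not related to itself.
Symmetric: no — 1 R 2 but not 2 R 1.
Transitive: yes — every two-step R-path is closed by a direct edge.
Euclidean: no — 1 R 2 and 1 R 3, but not 2 R 3.
Only transitive holds.

transitive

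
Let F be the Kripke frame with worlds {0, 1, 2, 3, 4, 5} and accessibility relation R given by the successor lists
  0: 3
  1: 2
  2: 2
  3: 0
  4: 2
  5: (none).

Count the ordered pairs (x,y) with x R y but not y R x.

2

Enumerating: (1,2), (4,2).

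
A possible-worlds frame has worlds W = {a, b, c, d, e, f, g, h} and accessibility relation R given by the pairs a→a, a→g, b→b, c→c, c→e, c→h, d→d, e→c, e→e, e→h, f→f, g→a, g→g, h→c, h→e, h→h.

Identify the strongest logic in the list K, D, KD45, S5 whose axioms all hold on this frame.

Serial (axiom D): yes — every world has a successor (e.g. a R a).
Euclidean (axiom 5): yes — any two successors of a common world are R-related.
Transitive (axiom 4): yes — every two-step R-path is closed by a direct edge.
Reflexive (axiom T): yes — every world is R-related to itself.
So F validates K, D, KD45, S5. The strongest is S5.

S5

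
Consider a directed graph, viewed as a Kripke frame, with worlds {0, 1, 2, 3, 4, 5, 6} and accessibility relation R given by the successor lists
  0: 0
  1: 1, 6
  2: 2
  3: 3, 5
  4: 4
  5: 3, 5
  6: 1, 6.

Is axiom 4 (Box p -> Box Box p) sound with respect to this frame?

By correspondence theory, 4 is valid on a frame iff R is transitive.
Transitive: yes — every two-step R-path is closed by a direct edge.

Yes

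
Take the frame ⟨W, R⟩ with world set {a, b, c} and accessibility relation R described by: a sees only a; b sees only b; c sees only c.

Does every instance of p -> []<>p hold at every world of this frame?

The schema B characterises exactly the symmetric frames.
Symmetric: yes — every pair in R has its reverse in R.

Yes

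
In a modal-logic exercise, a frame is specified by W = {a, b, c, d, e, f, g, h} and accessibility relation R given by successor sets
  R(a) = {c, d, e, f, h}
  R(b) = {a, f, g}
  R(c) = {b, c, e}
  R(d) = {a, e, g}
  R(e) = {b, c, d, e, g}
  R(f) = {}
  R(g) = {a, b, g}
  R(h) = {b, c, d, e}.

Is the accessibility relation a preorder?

No

Reflexive: no — a is not related to itself.
Transitive: no — a R c and c R b, but not a R b.
So R is not a preorder.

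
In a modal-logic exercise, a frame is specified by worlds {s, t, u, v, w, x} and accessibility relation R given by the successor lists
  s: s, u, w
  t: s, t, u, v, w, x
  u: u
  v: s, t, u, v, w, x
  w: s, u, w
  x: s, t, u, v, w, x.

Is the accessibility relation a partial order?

Reflexive: yes — every world is R-related to itself.
Transitive: yes — every two-step R-path is closed by a direct edge.
Antisymmetric: no — s R w and w R s with s ≠ w.
So R is not a partial order.

No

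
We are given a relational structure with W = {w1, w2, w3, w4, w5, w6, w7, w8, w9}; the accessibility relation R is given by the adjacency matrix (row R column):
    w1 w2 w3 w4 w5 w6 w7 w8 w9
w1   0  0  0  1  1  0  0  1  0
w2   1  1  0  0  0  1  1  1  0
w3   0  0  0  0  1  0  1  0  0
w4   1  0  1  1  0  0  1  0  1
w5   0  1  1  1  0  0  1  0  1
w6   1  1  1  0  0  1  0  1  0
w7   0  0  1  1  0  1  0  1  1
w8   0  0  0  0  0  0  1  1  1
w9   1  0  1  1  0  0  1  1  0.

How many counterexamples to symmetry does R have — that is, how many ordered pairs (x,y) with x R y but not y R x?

16

Enumerating: (w1,w5), (w1,w8), (w2,w1), (w2,w7), (w2,w8), (w4,w3), (w5,w2), (w5,w4), (w5,w7), (w5,w9), (w6,w1), (w6,w3), (w6,w8), (w7,w6), (w9,w1), (w9,w3).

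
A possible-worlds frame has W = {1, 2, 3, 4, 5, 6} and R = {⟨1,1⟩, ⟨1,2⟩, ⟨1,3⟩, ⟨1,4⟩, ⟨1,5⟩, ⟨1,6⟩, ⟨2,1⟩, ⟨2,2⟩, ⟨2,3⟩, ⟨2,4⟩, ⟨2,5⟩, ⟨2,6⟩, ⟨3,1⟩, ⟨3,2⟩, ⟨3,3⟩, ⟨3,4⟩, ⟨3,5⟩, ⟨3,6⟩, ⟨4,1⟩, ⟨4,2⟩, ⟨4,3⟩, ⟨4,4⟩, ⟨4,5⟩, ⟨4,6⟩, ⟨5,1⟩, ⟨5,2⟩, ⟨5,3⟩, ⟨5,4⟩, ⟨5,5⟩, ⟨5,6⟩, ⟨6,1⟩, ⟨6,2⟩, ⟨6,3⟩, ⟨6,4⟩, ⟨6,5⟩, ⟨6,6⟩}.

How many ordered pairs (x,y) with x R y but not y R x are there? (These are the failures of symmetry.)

R is symmetric; there are no such tuples.

0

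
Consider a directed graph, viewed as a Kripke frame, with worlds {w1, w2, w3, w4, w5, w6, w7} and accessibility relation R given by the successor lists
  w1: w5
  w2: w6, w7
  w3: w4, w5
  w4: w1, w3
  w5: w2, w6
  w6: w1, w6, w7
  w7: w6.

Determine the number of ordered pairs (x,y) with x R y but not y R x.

Enumerating: (w1,w5), (w2,w6), (w2,w7), (w3,w5), (w4,w1), (w5,w2), (w5,w6), (w6,w1).

8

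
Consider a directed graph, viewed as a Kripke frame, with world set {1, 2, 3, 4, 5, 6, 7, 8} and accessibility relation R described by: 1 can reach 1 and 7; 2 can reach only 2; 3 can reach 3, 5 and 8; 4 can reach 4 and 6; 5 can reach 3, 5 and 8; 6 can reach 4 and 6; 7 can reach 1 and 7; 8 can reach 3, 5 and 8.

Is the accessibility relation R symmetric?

Symmetric: yes — every pair in R has its reverse in R.

Yes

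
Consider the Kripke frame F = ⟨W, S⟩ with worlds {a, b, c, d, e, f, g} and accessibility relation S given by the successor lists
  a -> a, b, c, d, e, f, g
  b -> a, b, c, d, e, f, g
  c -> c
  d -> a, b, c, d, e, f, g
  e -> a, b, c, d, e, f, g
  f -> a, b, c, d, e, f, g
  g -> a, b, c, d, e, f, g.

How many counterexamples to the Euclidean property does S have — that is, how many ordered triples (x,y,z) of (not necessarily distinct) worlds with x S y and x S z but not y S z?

36

Enumerating: (a,c,a), (a,c,b), (a,c,d), (a,c,e), (a,c,f), (a,c,g), (b,c,a), (b,c,b), (b,c,d), (b,c,e), (b,c,f), (b,c,g), … and 24 more.
Total: 36.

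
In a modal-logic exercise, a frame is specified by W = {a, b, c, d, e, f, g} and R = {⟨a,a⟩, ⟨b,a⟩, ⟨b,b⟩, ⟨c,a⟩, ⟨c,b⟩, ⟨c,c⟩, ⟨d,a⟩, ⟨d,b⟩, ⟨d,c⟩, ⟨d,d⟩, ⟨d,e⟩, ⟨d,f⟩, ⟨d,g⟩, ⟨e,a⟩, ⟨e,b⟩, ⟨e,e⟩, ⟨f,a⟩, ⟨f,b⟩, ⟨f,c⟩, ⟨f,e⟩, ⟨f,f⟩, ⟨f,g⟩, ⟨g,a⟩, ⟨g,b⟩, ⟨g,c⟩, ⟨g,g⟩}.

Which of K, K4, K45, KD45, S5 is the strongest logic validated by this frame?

Transitive (axiom 4): yes — every two-step R-path is closed by a direct edge.
Euclidean (axiom 5): no — c R a and c R b, but not a R b.
Serial (axiom D): yes — every world has a successor (e.g. a R a).
Reflexive (axiom T): yes — every world is R-related to itself.
So F validates K, K4; K45 would additionally require R to be Euclidean. The strongest is K4.

K4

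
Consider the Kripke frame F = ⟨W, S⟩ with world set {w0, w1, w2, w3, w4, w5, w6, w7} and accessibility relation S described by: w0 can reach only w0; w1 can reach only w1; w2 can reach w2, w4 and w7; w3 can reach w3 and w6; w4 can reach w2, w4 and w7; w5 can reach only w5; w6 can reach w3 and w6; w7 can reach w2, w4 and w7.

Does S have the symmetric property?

Symmetric: yes — every pair in S has its reverse in S.

Yes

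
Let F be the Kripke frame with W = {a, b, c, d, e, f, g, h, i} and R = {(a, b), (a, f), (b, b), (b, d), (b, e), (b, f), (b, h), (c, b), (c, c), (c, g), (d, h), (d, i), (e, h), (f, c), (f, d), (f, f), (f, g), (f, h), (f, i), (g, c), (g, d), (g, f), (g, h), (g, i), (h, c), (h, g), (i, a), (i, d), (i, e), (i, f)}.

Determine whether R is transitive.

No

Transitive: no — a R b and b R d, but not a R d.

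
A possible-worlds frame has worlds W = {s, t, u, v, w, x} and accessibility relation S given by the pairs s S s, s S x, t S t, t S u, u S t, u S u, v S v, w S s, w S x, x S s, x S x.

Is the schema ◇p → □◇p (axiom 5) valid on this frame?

Axiom 5 corresponds to the accessibility relation being Euclidean.
Euclidean: yes — any two successors of a common world are S-related.

Yes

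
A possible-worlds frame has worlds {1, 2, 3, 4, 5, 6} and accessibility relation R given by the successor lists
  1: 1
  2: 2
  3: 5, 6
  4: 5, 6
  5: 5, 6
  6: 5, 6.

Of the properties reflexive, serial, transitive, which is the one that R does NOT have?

Reflexive: no — 3 is not related to itself.
Serial: yes — every world has a successor (e.g. 1 R 1).
Transitive: yes — every two-step R-path is closed by a direct edge.
Only reflexive fails.

reflexive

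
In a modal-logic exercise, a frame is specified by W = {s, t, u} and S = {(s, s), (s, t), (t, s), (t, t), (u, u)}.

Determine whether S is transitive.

Yes

Transitive: yes — every two-step S-path is closed by a direct edge.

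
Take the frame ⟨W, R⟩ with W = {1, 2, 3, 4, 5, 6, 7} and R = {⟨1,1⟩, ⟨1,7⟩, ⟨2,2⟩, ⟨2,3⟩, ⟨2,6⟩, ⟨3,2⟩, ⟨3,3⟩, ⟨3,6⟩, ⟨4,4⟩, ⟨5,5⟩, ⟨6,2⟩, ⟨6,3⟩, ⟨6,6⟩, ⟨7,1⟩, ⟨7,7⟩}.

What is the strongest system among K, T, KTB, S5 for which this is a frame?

S5

Reflexive (axiom T): yes — every world is R-related to itself.
Symmetric (axiom B): yes — every pair in R has its reverse in R.
Euclidean (axiom 5): yes — any two successors of a common world are R-related.
So F validates K, T, KTB, S5. The strongest is S5.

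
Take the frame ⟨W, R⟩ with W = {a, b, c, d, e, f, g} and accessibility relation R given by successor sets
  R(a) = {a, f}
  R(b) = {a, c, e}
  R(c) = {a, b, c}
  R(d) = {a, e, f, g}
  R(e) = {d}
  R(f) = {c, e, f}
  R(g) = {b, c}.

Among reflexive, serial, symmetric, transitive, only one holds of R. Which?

Reflexive: no — b is not related to itself.
Serial: yes — every world has a successor (e.g. a R a).
Symmetric: no — a R f but not f R a.
Transitive: no — a R f and f R c, but not a R c.
Only serial holds.

serial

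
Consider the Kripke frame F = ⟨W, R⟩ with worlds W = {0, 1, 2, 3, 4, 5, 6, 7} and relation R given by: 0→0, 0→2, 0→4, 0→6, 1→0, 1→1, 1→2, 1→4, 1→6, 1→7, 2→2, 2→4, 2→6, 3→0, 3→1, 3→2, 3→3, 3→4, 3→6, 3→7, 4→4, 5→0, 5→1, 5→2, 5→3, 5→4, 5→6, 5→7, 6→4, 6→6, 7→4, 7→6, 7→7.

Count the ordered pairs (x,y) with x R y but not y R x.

Enumerating: (0,2), (0,4), (0,6), (1,0), (1,2), (1,4), (1,6), (1,7), (2,4), (2,6), (3,0), (3,1), … and 14 more.
Total: 26.

26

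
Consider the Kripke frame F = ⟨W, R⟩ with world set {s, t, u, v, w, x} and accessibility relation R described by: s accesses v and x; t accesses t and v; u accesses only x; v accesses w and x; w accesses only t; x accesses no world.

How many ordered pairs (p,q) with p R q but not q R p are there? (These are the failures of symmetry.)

Enumerating: (s,v), (s,x), (t,v), (u,x), (v,w), (v,x), (w,t).

7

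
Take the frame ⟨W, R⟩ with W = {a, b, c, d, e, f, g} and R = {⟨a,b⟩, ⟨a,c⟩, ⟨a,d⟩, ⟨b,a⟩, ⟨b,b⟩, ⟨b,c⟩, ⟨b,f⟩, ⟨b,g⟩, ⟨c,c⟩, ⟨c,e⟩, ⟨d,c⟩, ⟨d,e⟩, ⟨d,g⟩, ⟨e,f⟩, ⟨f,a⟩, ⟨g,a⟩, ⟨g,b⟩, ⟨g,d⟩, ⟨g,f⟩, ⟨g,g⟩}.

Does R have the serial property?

Serial: yes — every world has a successor (e.g. a R b).

Yes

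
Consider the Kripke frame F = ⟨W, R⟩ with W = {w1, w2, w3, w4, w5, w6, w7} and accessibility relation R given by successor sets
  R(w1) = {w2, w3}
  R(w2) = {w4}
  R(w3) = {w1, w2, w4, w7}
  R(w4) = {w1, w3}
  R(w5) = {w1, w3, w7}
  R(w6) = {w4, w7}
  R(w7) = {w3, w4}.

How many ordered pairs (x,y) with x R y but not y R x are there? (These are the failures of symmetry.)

Enumerating: (w1,w2), (w2,w4), (w3,w2), (w4,w1), (w5,w1), (w5,w3), (w5,w7), (w6,w4), (w6,w7), (w7,w4).

10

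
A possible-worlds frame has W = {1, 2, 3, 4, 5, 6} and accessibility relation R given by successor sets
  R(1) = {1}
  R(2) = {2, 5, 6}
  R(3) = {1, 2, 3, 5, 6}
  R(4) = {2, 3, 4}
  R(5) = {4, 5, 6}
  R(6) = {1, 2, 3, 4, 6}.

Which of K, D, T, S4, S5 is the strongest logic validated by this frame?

T

Serial (axiom D): yes — every world has a successor (e.g. 1 R 1).
Reflexive (axiom T): yes — every world is R-related to itself.
Transitive (axiom 4): no — 2 R 5 and 5 R 4, but not 2 R 4.
Euclidean (axiom 5): no — 2 R 6 and 2 R 5, but not 6 R 5.
So F validates K, D, T; S4 would additionally require R to be transitive. The strongest is T.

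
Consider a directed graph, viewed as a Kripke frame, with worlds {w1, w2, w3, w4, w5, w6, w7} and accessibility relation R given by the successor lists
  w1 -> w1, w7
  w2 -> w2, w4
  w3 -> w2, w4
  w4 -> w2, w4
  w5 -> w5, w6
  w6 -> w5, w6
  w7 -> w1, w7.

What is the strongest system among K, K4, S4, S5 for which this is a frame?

Transitive (axiom 4): yes — every two-step R-path is closed by a direct edge.
Reflexive (axiom T): no — w3 is not related to itself.
Euclidean (axiom 5): yes — any two successors of a common world are R-related.
So F validates K, K4; S4 would additionally require R to be reflexive. The strongest is K4.

K4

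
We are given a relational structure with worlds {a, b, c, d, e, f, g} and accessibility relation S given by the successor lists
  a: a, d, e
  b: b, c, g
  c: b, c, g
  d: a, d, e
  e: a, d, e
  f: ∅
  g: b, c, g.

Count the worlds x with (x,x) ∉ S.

Enumerating: f.

1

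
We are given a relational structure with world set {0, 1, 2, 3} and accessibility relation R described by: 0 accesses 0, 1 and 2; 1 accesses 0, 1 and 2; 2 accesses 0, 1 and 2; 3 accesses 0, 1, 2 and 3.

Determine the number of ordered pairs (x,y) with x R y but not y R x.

3

Enumerating: (3,0), (3,1), (3,2).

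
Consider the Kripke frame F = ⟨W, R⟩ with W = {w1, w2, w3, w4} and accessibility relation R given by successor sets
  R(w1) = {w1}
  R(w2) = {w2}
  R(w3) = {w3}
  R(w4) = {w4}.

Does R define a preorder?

Reflexive: yes — every world is R-related to itself.
Transitive: yes — every two-step R-path is closed by a direct edge.
So R is a preorder.

Yes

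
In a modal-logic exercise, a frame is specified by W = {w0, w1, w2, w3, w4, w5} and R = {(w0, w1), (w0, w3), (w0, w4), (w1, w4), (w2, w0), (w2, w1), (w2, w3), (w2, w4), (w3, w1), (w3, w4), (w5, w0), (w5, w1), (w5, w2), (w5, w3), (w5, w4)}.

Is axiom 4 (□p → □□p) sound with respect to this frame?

By correspondence theory, 4 is valid on a frame iff R is transitive.
Transitive: yes — every two-step R-path is closed by a direct edge.

Yes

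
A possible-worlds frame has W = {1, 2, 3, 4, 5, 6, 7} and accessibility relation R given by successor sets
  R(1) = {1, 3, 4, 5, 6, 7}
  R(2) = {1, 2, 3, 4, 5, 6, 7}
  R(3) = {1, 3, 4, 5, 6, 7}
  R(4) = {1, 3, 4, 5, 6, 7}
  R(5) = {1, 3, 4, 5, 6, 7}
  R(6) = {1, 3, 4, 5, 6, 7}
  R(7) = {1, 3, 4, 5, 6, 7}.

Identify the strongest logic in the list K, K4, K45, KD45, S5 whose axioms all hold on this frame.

Transitive (axiom 4): yes — every two-step R-path is closed by a direct edge.
Euclidean (axiom 5): no — 2 R 1 and 2 R 2, but not 1 R 2.
Serial (axiom D): yes — every world has a successor (e.g. 1 R 1).
Reflexive (axiom T): yes — every world is R-related to itself.
So F validates K, K4; K45 would additionally require R to be Euclidean. The strongest is K4.

K4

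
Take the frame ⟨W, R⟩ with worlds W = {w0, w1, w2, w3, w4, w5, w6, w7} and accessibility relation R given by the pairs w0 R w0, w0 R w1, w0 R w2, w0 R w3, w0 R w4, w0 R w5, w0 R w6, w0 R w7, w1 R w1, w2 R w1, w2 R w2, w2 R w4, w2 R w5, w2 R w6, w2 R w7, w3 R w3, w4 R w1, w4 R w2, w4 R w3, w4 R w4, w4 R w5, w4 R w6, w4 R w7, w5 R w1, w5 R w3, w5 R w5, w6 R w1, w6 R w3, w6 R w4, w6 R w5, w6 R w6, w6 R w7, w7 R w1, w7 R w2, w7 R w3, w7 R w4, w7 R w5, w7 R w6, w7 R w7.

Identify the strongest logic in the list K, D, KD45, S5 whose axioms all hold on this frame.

D

Serial (axiom D): yes — every world has a successor (e.g. w0 R w0).
Euclidean (axiom 5): no — w0 R w1 and w0 R w2, but not w1 R w2.
Transitive (axiom 4): no — w2 R w4 and w4 R w3, but not w2 R w3.
Reflexive (axiom T): yes — every world is R-related to itself.
So F validates K, D; KD45 would additionally require R to be Euclidean and transitive. The strongest is D.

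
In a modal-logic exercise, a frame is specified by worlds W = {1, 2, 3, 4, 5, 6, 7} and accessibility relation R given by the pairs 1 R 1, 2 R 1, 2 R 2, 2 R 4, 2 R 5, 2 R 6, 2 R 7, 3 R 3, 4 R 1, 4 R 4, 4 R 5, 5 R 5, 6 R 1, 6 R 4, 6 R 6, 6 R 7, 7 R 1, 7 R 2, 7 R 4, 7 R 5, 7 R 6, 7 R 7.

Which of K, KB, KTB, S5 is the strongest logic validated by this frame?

K

Symmetric (axiom B): no — 2 R 1 but not 1 R 2.
Reflexive (axiom T): yes — every world is R-related to itself.
Euclidean (axiom 5): no — 2 R 1 and 2 R 4, but not 1 R 4.
So F validates K; KB would additionally require R to be symmetric. The strongest is K.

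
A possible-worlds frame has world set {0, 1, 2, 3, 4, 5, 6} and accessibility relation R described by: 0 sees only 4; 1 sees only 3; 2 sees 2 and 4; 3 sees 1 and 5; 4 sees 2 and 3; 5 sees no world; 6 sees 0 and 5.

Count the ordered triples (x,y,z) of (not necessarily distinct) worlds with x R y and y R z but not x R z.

Enumerating: (0,4,2), (0,4,3), (1,3,1), (1,3,5), (2,4,3), (3,1,3), (4,2,4), (4,3,1), (4,3,5), (6,0,4).

10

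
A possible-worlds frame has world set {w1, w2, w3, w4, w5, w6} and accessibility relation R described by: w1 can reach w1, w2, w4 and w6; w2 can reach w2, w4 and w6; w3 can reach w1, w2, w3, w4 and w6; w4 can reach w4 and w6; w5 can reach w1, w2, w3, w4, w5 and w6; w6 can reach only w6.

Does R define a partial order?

Reflexive: yes — every world is R-related to itself.
Transitive: yes — every two-step R-path is closed by a direct edge.
Antisymmetric: yes — no distinct pair is related both ways.
So R is a partial order.

Yes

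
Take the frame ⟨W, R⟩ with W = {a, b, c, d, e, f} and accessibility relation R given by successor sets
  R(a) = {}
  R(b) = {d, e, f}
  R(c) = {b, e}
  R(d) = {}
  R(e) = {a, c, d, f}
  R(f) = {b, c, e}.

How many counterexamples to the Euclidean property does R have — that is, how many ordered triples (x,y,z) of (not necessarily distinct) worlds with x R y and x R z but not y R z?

29

Enumerating: (b,d,d), (b,d,e), (b,d,f), (b,e,e), (b,f,d), (b,f,f), (c,b,b), (c,e,b), (c,e,e), (e,a,a), (e,a,c), (e,a,d), … and 17 more.
Total: 29.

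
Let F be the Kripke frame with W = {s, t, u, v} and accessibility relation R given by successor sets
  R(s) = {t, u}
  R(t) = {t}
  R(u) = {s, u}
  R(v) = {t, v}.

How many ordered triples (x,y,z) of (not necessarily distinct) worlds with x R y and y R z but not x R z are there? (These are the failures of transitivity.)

2

Enumerating: (s,u,s), (u,s,t).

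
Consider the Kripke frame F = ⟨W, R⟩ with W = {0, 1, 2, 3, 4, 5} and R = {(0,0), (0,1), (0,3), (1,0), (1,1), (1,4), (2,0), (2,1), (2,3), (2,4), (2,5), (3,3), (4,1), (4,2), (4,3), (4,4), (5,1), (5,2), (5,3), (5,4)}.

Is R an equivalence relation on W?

Reflexive: no — 2 is not related to itself.
Symmetric: no — 0 R 3 but not 3 R 0.
Transitive: no — 0 R 1 and 1 R 4, but not 0 R 4.
So R is not an equivalence relation.

No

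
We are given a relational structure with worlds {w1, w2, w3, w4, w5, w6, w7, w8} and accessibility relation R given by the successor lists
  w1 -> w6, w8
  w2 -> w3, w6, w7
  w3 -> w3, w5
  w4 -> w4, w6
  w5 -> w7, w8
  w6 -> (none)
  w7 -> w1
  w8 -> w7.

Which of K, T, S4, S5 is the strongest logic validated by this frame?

K

Reflexive (axiom T): no — w1 is not related to itself.
Transitive (axiom 4): no — w1 R w8 and w8 R w7, but not w1 R w7.
Euclidean (axiom 5): no — w1 R w6 and w1 R w8, but not w6 R w8.
So F validates K; T would additionally require R to be reflexive. The strongest is K.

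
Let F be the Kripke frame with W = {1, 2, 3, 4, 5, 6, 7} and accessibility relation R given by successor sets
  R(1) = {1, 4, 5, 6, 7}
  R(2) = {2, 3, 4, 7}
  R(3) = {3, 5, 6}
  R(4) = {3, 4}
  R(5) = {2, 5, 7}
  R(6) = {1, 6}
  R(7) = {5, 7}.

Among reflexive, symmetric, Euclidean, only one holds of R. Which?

Reflexive: yes — every world is R-related to itself.
Symmetric: no — 1 R 4 but not 4 R 1.
Euclidean: no — 1 R 4 and 1 R 5, but not 4 R 5.
Only reflexive holds.

reflexive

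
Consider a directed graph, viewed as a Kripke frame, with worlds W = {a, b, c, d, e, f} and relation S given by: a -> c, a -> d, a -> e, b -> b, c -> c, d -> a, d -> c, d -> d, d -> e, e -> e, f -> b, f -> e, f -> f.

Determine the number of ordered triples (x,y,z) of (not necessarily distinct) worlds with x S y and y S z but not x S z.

Enumerating: (a,d,a).

1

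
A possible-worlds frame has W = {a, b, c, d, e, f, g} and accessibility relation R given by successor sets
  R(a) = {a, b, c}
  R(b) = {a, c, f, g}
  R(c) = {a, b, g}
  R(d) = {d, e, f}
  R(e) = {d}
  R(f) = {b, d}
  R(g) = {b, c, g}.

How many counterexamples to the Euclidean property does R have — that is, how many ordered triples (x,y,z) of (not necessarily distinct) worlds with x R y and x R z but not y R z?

Enumerating: (a,b,b), (a,c,c), (b,a,f), (b,a,g), (b,c,c), (b,c,f), (b,f,a), (b,f,c), (b,f,f), (b,f,g), (b,g,a), (b,g,f), … and 12 more.
Total: 24.

24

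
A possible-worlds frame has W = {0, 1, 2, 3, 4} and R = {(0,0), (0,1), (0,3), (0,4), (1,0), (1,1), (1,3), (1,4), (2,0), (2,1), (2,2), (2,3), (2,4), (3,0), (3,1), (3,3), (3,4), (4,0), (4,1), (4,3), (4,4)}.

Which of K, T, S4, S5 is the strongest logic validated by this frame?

S4

Reflexive (axiom T): yes — every world is R-related to itself.
Transitive (axiom 4): yes — every two-step R-path is closed by a direct edge.
Euclidean (axiom 5): no — 2 R 0 and 2 R 2, but not 0 R 2.
So F validates K, T, S4; S5 would additionally require R to be Euclidean. The strongest is S4.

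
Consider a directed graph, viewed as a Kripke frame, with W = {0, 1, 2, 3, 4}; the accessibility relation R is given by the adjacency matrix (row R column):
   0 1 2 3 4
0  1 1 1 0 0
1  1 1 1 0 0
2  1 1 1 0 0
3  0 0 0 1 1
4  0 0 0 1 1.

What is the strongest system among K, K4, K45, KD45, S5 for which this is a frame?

Transitive (axiom 4): yes — every two-step R-path is closed by a direct edge.
Euclidean (axiom 5): yes — any two successors of a common world are R-related.
Serial (axiom D): yes — every world has a successor (e.g. 0 R 0).
Reflexive (axiom T): yes — every world is R-related to itself.
So F validates K, K4, K45, KD45, S5. The strongest is S5.

S5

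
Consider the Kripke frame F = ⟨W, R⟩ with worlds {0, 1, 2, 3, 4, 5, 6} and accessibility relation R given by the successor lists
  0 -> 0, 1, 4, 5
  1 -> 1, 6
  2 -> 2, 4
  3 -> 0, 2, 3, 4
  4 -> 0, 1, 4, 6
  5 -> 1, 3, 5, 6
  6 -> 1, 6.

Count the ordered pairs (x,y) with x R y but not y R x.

Enumerating: (0,1), (0,5), (2,4), (3,0), (3,2), (3,4), (4,1), (4,6), (5,1), (5,3), (5,6).

11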